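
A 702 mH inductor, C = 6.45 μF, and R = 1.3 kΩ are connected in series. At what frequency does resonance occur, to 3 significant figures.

74.8 Hz

ω₀ = 1/√(LC) = 1/√(0.702 × 6.45e-06) = 469.9 rad/s
f₀ = ω₀/(2π) = 74.8 Hz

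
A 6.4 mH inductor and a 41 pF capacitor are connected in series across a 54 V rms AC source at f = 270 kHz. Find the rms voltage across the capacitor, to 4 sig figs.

220.6 V

ω = 2πf = 1.696e+06 rad/s
X_L = ωL = 10860 Ω
X_C = 1/(ωC) = 14380 Ω
Net reactance X = X_L − X_C = -3520 Ω
Z = − j3520 Ω
|Z| = √(0² + 3520²) = 3520 Ω
I = V/|Z| = 15.34 mA
V_C = I·|Z_C| = 0.01534 × 14380 = 220.6 V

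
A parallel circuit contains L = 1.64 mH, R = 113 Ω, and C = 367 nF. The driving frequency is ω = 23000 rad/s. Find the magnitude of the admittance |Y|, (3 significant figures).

X_L = ωL = 37.7 Ω
X_C = 1/(ωC) = 118 Ω
Parallel: admittances add. Y = 1/R + 1/(jωL) + jωC
Y = (0.00885 − j0.0181) S
|Y| = 0.0201 S → |Z| = 1/|Y| = 49.7 Ω, ∠Z = −∠Y = 63.9°

20.1 mS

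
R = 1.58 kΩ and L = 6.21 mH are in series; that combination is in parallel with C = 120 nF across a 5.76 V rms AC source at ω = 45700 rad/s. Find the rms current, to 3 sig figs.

31.2 mA

X_L = ωL = 284 Ω
X_C = 1/(ωC) = 182 Ω
Branch 1 (R+jX_L): Z₁ = 1580 + j284 Ω, |Z₁| = 1610 Ω
Branch 2 (−jX_C): Z₂ = −j182 Ω
Parallel: Z = Z₁Z₂/(Z₁+Z₂), |Z| = 185 Ω, ∠Z = -83.5°
I = V/|Z| = 5.76/185 = 31.2 mA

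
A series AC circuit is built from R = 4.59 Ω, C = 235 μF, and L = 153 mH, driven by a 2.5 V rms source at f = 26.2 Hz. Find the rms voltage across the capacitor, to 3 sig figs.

ω = 2πf = 164.6 rad/s
X_L = ωL = 25.2 Ω
X_C = 1/(ωC) = 25.8 Ω
Net reactance X = X_L − X_C = -0.663 Ω
Z = 4.59 − j0.663 Ω
|Z| = √(4.59² + 0.663²) = 4.64 Ω
I = V/|Z| = 539 mA
V_C = I·|Z_C| = 0.539 × 25.8 = 13.9 V

13.9 V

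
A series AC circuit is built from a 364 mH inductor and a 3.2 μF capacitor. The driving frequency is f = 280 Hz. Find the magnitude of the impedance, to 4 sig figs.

ω = 2πf = 1759 rad/s
X_L = ωL = 640.4 Ω
X_C = 1/(ωC) = 177.6 Ω
Net reactance X = X_L − X_C = 462.8 Ω
Z = j462.8 Ω
|Z| = √(0² + 462.8²) = 462.8 Ω

462.8 Ω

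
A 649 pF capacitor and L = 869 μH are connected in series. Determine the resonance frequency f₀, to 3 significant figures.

212 kHz

ω₀ = 1/√(LC) = 1/√(0.000869 × 6.49e-10) = 1.332e+06 rad/s
f₀ = ω₀/(2π) = 212 kHz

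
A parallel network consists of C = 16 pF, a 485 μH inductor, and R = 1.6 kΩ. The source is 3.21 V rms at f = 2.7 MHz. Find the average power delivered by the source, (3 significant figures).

ω = 2πf = 1.696e+07 rad/s
X_L = ωL = 8230 Ω
X_C = 1/(ωC) = 3680 Ω
Parallel: admittances add. Y = 1/R + 1/(jωL) + jωC
Y = (0.000625 + j0.000150) S
|Y| = 0.000643 S → |Z| = 1/|Y| = 1560 Ω, ∠Z = −∠Y = -13.5°
I = V/|Z| = 2.06 mA
P = VI cos φ = 3.21 × 0.00206 × cos(-13.5°) = 6.44 mW

6.44 mW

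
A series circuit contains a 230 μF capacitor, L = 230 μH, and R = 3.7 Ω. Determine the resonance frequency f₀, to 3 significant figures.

692 Hz

ω₀ = 1/√(LC) = 1/√(0.00023 × 0.00023) = 4348 rad/s
f₀ = ω₀/(2π) = 692 Hz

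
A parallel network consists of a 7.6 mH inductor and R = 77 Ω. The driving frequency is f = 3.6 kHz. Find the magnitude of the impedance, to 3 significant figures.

70.3 Ω

ω = 2πf = 22620 rad/s
X_L = ωL = 172 Ω
Parallel: admittances add. Y = 1/R + 1/(jωL)
Y = (0.0130 − j0.00582) S
|Y| = 0.0142 S → |Z| = 1/|Y| = 70.3 Ω, ∠Z = −∠Y = 24.1°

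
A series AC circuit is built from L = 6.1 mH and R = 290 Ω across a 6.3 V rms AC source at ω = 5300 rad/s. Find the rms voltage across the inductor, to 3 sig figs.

X_L = ωL = 32.3 Ω
Z = 290 + j32.3 Ω
|Z| = √(290² + 32.3²) = 292 Ω
I = V/|Z| = 21.6 mA
V_L = I·|Z_L| = 0.0216 × 32.3 = 0.698 V

0.698 V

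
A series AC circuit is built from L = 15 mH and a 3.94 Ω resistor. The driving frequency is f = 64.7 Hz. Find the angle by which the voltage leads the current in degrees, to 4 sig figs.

ω = 2πf = 406.5 rad/s
X_L = ωL = 6.098 Ω
Z = 3.940 + j6.098 Ω
|Z| = √(3.940² + 6.098²) = 7.260 Ω
∠Z = arctan(6.098/3.940) = 57.13°

57.13°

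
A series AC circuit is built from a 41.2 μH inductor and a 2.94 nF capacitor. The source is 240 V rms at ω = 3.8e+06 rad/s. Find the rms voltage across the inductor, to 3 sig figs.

X_L = ωL = 157 Ω
X_C = 1/(ωC) = 89.5 Ω
Net reactance X = X_L − X_C = 67.1 Ω
Z = j67.1 Ω
|Z| = √(0² + 67.1²) = 67.1 Ω
I = V/|Z| = 3.58 A
V_L = I·|Z_L| = 3.58 × 157 = 560 V

560 V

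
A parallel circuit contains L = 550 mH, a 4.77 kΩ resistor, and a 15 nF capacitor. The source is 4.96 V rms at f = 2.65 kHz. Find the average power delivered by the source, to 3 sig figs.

ω = 2πf = 16650 rad/s
X_L = ωL = 9160 Ω
X_C = 1/(ωC) = 4000 Ω
Parallel: admittances add. Y = 1/R + 1/(jωL) + jωC
Y = (0.000210 + j0.000141) S
|Y| = 0.000252 S → |Z| = 1/|Y| = 3960 Ω, ∠Z = −∠Y = -33.8°
I = V/|Z| = 1.25 mA
P = VI cos φ = 4.96 × 0.00125 × cos(-33.8°) = 5.16 mW

5.16 mW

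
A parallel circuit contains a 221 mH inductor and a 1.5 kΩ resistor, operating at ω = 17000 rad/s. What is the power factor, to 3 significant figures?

X_L = ωL = 3760 Ω
Parallel: admittances add. Y = 1/R + 1/(jωL)
Y = (0.000667 − j0.000266) S
|Y| = 0.000718 S → |Z| = 1/|Y| = 1390 Ω, ∠Z = −∠Y = 21.8°
cos φ = cos(21.8°) = 0.929

0.929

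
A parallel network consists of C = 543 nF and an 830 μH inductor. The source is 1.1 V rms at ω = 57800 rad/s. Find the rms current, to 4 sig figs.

11.59 mA

X_L = ωL = 47.97 Ω
X_C = 1/(ωC) = 31.86 Ω
Parallel: admittances add. Y = 1/(jωL) + jωC
Y = (0 + j0.01054) S
|Y| = 0.01054 S → |Z| = 1/|Y| = 94.87 Ω, ∠Z = −∠Y = -90.00°
I = V/|Z| = 1.1/94.87 = 11.59 mA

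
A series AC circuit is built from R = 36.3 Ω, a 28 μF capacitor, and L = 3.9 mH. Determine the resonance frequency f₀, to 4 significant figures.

ω₀ = 1/√(LC) = 1/√(0.0039 × 2.8e-05) = 3026 rad/s
f₀ = ω₀/(2π) = 481.6 Hz

481.6 Hz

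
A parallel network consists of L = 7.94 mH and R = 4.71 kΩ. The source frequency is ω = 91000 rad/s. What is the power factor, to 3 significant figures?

0.152

X_L = ωL = 723 Ω
Parallel: admittances add. Y = 1/R + 1/(jωL)
Y = (0.000212 − j0.00138) S
|Y| = 0.00140 S → |Z| = 1/|Y| = 714 Ω, ∠Z = −∠Y = 81.3°
cos φ = cos(81.3°) = 0.152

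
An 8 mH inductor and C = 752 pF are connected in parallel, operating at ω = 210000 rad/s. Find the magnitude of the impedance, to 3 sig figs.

2290 Ω

X_L = ωL = 1680 Ω
X_C = 1/(ωC) = 6330 Ω
Parallel: admittances add. Y = 1/(jωL) + jωC
Y = (0 − j0.000437) S
|Y| = 0.000437 S → |Z| = 1/|Y| = 2290 Ω, ∠Z = −∠Y = 90.0°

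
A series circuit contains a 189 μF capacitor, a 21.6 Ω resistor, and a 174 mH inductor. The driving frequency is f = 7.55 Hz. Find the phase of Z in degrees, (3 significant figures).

-78.2°

ω = 2πf = 47.44 rad/s
X_L = ωL = 8.25 Ω
X_C = 1/(ωC) = 112 Ω
Net reactance X = X_L − X_C = -103 Ω
Z = 21.6 − j103 Ω
|Z| = √(21.6² + 103²) = 106 Ω
∠Z = arctan(-103/21.6) = -78.2°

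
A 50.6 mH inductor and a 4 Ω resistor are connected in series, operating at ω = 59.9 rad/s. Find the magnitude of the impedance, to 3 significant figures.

X_L = ωL = 3.03 Ω
Z = 4.00 + j3.03 Ω
|Z| = √(4.00² + 3.03²) = 5.02 Ω

5.02 Ω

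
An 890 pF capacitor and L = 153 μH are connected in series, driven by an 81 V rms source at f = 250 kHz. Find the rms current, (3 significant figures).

ω = 2πf = 1.571e+06 rad/s
X_L = ωL = 240 Ω
X_C = 1/(ωC) = 715 Ω
Net reactance X = X_L − X_C = -475 Ω
Z = − j475 Ω
|Z| = √(0² + 475²) = 475 Ω
I = V/|Z| = 81/475 = 171 mA

171 mA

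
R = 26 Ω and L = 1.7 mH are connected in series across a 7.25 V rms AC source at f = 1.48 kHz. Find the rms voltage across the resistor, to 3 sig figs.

6.19 V

ω = 2πf = 9299 rad/s
X_L = ωL = 15.8 Ω
Z = 26.0 + j15.8 Ω
|Z| = √(26.0² + 15.8²) = 30.4 Ω
I = V/|Z| = 238 mA
V_R = I·|Z_R| = 0.238 × 26.0 = 6.19 V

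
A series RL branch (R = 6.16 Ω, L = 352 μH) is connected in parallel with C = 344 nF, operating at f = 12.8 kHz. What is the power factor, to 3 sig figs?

ω = 2πf = 80420 rad/s
X_L = ωL = 28.3 Ω
X_C = 1/(ωC) = 36.1 Ω
Branch 1 (R+jX_L): Z₁ = 6.16 + j28.3 Ω, |Z₁| = 29.0 Ω
Branch 2 (−jX_C): Z₂ = −j36.1 Ω
Parallel: Z = Z₁Z₂/(Z₁+Z₂), |Z| = 105 Ω, ∠Z = 39.6°
cos φ = cos(39.6°) = 0.771

0.771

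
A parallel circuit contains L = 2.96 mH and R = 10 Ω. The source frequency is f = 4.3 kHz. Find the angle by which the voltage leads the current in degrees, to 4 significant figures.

ω = 2πf = 27020 rad/s
X_L = ωL = 79.97 Ω
Parallel: admittances add. Y = 1/R + 1/(jωL)
Y = (0.1000 − j0.01250) S
|Y| = 0.1008 S → |Z| = 1/|Y| = 9.923 Ω, ∠Z = −∠Y = 7.127°

7.127°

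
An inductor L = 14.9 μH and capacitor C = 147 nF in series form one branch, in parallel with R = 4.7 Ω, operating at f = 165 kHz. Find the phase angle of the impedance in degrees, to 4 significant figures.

ω = 2πf = 1.037e+06 rad/s
X_L = ωL = 15.45 Ω
X_C = 1/(ωC) = 6.562 Ω
Branch 1: Z₁ = R = 4.700 Ω
Branch 2 (series LC): Z₂ = j(X_L − X_C) = j8.885 Ω
Parallel: Z = Z₁Z₂/(Z₁+Z₂), |Z| = 4.155 Ω, ∠Z = 27.88°

27.88°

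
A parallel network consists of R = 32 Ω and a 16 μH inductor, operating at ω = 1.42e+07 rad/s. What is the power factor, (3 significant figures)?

0.990

X_L = ωL = 227 Ω
Parallel: admittances add. Y = 1/R + 1/(jωL)
Y = (0.0312 − j0.00440) S
|Y| = 0.0316 S → |Z| = 1/|Y| = 31.7 Ω, ∠Z = −∠Y = 8.02°
cos φ = cos(8.02°) = 0.990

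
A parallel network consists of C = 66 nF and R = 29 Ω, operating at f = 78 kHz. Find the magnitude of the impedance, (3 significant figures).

ω = 2πf = 490100 rad/s
X_C = 1/(ωC) = 30.9 Ω
Parallel: admittances add. Y = 1/R + jωC
Y = (0.0345 + j0.0323) S
|Y| = 0.0473 S → |Z| = 1/|Y| = 21.2 Ω, ∠Z = −∠Y = -43.2°

21.2 Ω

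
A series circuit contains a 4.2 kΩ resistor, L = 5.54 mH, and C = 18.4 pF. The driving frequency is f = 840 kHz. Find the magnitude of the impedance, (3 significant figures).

ω = 2πf = 5.278e+06 rad/s
X_L = ωL = 29200 Ω
X_C = 1/(ωC) = 10300 Ω
Net reactance X = X_L − X_C = 18900 Ω
Z = 4200 + j18900 Ω
|Z| = √(4200² + 18900²) = 19400 Ω

19400 Ω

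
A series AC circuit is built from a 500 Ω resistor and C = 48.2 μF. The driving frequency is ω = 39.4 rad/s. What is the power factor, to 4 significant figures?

X_C = 1/(ωC) = 526.6 Ω
Z = 500.0 − j526.6 Ω
|Z| = √(500.0² + 526.6²) = 726.1 Ω
∠Z = arctan(-526.6/500.0) = -46.48°
cos φ = cos(-46.48°) = 0.6886

0.6886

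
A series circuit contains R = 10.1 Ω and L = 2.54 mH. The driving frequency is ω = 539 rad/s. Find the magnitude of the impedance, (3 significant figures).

10.2 Ω

X_L = ωL = 1.37 Ω
Z = 10.1 + j1.37 Ω
|Z| = √(10.1² + 1.37²) = 10.2 Ω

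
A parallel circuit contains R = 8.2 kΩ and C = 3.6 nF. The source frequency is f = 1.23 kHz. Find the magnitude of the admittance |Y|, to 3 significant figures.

ω = 2πf = 7728 rad/s
X_C = 1/(ωC) = 35900 Ω
Parallel: admittances add. Y = 1/R + jωC
Y = (0.000122 + j2.78e-05) S
|Y| = 0.000125 S → |Z| = 1/|Y| = 7990 Ω, ∠Z = −∠Y = -12.9°

125 μS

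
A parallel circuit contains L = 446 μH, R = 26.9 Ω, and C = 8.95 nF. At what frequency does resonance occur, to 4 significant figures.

ω₀ = 1/√(LC) = 1/√(0.000446 × 8.95e-09) = 500500 rad/s
f₀ = ω₀/(2π) = 79.66 kHz

79.66 kHz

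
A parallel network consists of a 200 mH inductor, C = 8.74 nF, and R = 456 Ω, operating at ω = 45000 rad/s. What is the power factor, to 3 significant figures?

0.992

X_L = ωL = 9000 Ω
X_C = 1/(ωC) = 2540 Ω
Parallel: admittances add. Y = 1/R + 1/(jωL) + jωC
Y = (0.00219 + j0.000282) S
|Y| = 0.00221 S → |Z| = 1/|Y| = 452 Ω, ∠Z = −∠Y = -7.33°
cos φ = cos(-7.33°) = 0.992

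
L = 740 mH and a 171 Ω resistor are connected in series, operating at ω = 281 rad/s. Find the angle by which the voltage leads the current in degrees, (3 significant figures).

50.6°

X_L = ωL = 208 Ω
Z = 171 + j208 Ω
|Z| = √(171² + 208²) = 269 Ω
∠Z = arctan(208/171) = 50.6°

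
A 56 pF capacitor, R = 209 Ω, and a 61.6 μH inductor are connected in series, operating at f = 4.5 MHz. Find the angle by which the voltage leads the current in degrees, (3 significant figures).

ω = 2πf = 2.827e+07 rad/s
X_L = ωL = 1740 Ω
X_C = 1/(ωC) = 632 Ω
Net reactance X = X_L − X_C = 1110 Ω
Z = 209 + j1110 Ω
|Z| = √(209² + 1110²) = 1130 Ω
∠Z = arctan(1110/209) = 79.3°

79.3°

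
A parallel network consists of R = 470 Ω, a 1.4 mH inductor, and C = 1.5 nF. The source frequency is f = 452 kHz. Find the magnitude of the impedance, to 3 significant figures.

ω = 2πf = 2.84e+06 rad/s
X_L = ωL = 3980 Ω
X_C = 1/(ωC) = 235 Ω
Parallel: admittances add. Y = 1/R + 1/(jωL) + jωC
Y = (0.00213 + j0.00401) S
|Y| = 0.00454 S → |Z| = 1/|Y| = 220 Ω, ∠Z = −∠Y = -62.0°

220 Ω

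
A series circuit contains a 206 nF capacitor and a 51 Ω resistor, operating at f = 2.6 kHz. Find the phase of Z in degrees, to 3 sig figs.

ω = 2πf = 16340 rad/s
X_C = 1/(ωC) = 297 Ω
Z = 51.0 − j297 Ω
|Z| = √(51.0² + 297²) = 301 Ω
∠Z = arctan(-297/51.0) = -80.3°

-80.3°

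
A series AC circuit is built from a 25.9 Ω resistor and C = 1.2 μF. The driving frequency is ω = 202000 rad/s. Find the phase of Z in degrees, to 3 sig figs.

X_C = 1/(ωC) = 4.13 Ω
Z = 25.9 − j4.13 Ω
|Z| = √(25.9² + 4.13²) = 26.2 Ω
∠Z = arctan(-4.13/25.9) = -9.05°

-9.05°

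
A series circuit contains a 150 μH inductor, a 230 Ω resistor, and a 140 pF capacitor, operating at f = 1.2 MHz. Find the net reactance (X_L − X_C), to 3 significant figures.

184 Ω

ω = 2πf = 7.54e+06 rad/s
X_L = ωL = 1130 Ω
X_C = 1/(ωC) = 947 Ω
X = 1130 − 947 = 184 Ω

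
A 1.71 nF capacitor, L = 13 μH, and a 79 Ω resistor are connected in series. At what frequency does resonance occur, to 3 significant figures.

ω₀ = 1/√(LC) = 1/√(1.3e-05 × 1.71e-09) = 6.707e+06 rad/s
f₀ = ω₀/(2π) = 1.07 MHz

1.07 MHz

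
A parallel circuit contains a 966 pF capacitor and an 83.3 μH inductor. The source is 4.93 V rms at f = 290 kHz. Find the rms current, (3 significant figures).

ω = 2πf = 1.822e+06 rad/s
X_L = ωL = 152 Ω
X_C = 1/(ωC) = 568 Ω
Parallel: admittances add. Y = 1/(jωL) + jωC
Y = (0 − j0.00483) S
|Y| = 0.00483 S → |Z| = 1/|Y| = 207 Ω, ∠Z = −∠Y = 90.0°
I = V/|Z| = 4.93/207 = 23.8 mA

23.8 mA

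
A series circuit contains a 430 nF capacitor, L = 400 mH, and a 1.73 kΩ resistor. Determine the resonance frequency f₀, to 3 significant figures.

384 Hz

ω₀ = 1/√(LC) = 1/√(0.4 × 4.3e-07) = 2411 rad/s
f₀ = ω₀/(2π) = 384 Hz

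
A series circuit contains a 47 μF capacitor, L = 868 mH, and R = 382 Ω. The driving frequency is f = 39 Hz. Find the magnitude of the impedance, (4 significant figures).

ω = 2πf = 245.0 rad/s
X_L = ωL = 212.7 Ω
X_C = 1/(ωC) = 86.83 Ω
Net reactance X = X_L − X_C = 125.9 Ω
Z = 382.0 + j125.9 Ω
|Z| = √(382.0² + 125.9²) = 402.2 Ω

402.2 Ω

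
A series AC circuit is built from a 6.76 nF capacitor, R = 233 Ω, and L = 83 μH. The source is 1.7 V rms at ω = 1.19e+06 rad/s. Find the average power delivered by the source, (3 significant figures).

12.3 mW

X_L = ωL = 98.8 Ω
X_C = 1/(ωC) = 124 Ω
Net reactance X = X_L − X_C = -25.5 Ω
Z = 233 − j25.5 Ω
|Z| = √(233² + 25.5²) = 234 Ω
∠Z = arctan(-25.5/233) = -6.26°
I = V/|Z| = 7.25 mA
P = VI cos φ = 1.7 × 0.00725 × cos(-6.26°) = 12.3 mW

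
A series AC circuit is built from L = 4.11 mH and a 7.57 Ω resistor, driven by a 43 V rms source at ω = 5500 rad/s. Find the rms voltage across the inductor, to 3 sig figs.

40.8 V

X_L = ωL = 22.6 Ω
Z = 7.57 + j22.6 Ω
|Z| = √(7.57² + 22.6²) = 23.8 Ω
I = V/|Z| = 1.80 A
V_L = I·|Z_L| = 1.80 × 22.6 = 40.8 V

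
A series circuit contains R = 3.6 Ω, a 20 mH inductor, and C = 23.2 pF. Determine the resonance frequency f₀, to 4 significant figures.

233.6 kHz

ω₀ = 1/√(LC) = 1/√(0.02 × 2.32e-11) = 1.468e+06 rad/s
f₀ = ω₀/(2π) = 233.6 kHz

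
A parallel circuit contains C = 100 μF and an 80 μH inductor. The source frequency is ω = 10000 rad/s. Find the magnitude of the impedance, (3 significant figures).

4.00 Ω

X_L = ωL = 0.800 Ω
X_C = 1/(ωC) = 1.00 Ω
Parallel: admittances add. Y = 1/(jωL) + jωC
Y = (0 − j0.250) S
|Y| = 0.250 S → |Z| = 1/|Y| = 4.00 Ω, ∠Z = −∠Y = 90.0°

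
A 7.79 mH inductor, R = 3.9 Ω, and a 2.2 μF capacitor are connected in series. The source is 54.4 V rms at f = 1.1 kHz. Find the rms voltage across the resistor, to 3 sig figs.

16.9 V

ω = 2πf = 6912 rad/s
X_L = ωL = 53.8 Ω
X_C = 1/(ωC) = 65.8 Ω
Net reactance X = X_L − X_C = -11.9 Ω
Z = 3.90 − j11.9 Ω
|Z| = √(3.90² + 11.9²) = 12.5 Ω
I = V/|Z| = 4.34 A
V_R = I·|Z_R| = 4.34 × 3.90 = 16.9 V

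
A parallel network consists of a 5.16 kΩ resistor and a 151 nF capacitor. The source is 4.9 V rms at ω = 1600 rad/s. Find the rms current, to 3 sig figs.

1.52 mA

X_C = 1/(ωC) = 4140 Ω
Parallel: admittances add. Y = 1/R + jωC
Y = (0.000194 + j0.000242) S
|Y| = 0.000310 S → |Z| = 1/|Y| = 3230 Ω, ∠Z = −∠Y = -51.3°
I = V/|Z| = 4.9/3230 = 1.52 mA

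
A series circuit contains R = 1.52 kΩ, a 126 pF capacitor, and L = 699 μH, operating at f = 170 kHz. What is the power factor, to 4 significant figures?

ω = 2πf = 1.068e+06 rad/s
X_L = ωL = 746.6 Ω
X_C = 1/(ωC) = 7430 Ω
Net reactance X = X_L − X_C = -6684 Ω
Z = 1520 − j6684 Ω
|Z| = √(1520² + 6684²) = 6854 Ω
∠Z = arctan(-6684/1520) = -77.19°
cos φ = cos(-77.19°) = 0.2218

0.2218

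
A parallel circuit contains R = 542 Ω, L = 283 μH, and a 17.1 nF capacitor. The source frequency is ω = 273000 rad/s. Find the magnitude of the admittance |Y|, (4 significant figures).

8.478 mS

X_L = ωL = 77.26 Ω
X_C = 1/(ωC) = 214.2 Ω
Parallel: admittances add. Y = 1/R + 1/(jωL) + jωC
Y = (0.001845 − j0.008275) S
|Y| = 0.008478 S → |Z| = 1/|Y| = 117.9 Ω, ∠Z = −∠Y = 77.43°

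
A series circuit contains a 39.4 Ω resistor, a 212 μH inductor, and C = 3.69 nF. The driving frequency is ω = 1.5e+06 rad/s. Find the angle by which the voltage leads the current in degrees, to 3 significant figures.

X_L = ωL = 318 Ω
X_C = 1/(ωC) = 181 Ω
Net reactance X = X_L − X_C = 137 Ω
Z = 39.4 + j137 Ω
|Z| = √(39.4² + 137²) = 143 Ω
∠Z = arctan(137/39.4) = 74.0°

74.0°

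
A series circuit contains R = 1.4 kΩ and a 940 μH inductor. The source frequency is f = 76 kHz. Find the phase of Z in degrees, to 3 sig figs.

17.8°

ω = 2πf = 477500 rad/s
X_L = ωL = 449 Ω
Z = 1400 + j449 Ω
|Z| = √(1400² + 449²) = 1470 Ω
∠Z = arctan(449/1400) = 17.8°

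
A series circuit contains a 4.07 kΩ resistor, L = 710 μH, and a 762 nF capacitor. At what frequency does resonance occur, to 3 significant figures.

ω₀ = 1/√(LC) = 1/√(0.00071 × 7.62e-07) = 42990 rad/s
f₀ = ω₀/(2π) = 6.84 kHz

6.84 kHz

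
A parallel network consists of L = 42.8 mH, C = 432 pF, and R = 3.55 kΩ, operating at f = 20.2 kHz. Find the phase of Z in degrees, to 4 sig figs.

24.65°

ω = 2πf = 126900 rad/s
X_L = ωL = 5432 Ω
X_C = 1/(ωC) = 18240 Ω
Parallel: admittances add. Y = 1/R + 1/(jωL) + jωC
Y = (0.0002817 − j0.0001293) S
|Y| = 0.0003099 S → |Z| = 1/|Y| = 3227 Ω, ∠Z = −∠Y = 24.65°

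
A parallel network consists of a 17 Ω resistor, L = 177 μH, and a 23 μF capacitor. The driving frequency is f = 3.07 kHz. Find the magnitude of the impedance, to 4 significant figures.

6.179 Ω

ω = 2πf = 19290 rad/s
X_L = ωL = 3.414 Ω
X_C = 1/(ωC) = 2.254 Ω
Parallel: admittances add. Y = 1/R + 1/(jωL) + jωC
Y = (0.05882 + j0.1508) S
|Y| = 0.1618 S → |Z| = 1/|Y| = 6.179 Ω, ∠Z = −∠Y = -68.69°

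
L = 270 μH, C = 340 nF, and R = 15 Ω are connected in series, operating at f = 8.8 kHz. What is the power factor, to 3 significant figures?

ω = 2πf = 55290 rad/s
X_L = ωL = 14.9 Ω
X_C = 1/(ωC) = 53.2 Ω
Net reactance X = X_L − X_C = -38.3 Ω
Z = 15.0 − j38.3 Ω
|Z| = √(15.0² + 38.3²) = 41.1 Ω
∠Z = arctan(-38.3/15.0) = -68.6°
cos φ = cos(-68.6°) = 0.365

0.365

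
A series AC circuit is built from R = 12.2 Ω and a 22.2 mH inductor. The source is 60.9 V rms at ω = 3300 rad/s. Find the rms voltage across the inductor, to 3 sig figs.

X_L = ωL = 73.3 Ω
Z = 12.2 + j73.3 Ω
|Z| = √(12.2² + 73.3²) = 74.3 Ω
I = V/|Z| = 820 mA
V_L = I·|Z_L| = 0.820 × 73.3 = 60.1 V

60.1 V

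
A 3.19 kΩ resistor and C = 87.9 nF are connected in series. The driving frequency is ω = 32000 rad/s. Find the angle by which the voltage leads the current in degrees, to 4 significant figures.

-6.359°

X_C = 1/(ωC) = 355.5 Ω
Z = 3190 − j355.5 Ω
|Z| = √(3190² + 355.5²) = 3210 Ω
∠Z = arctan(-355.5/3190) = -6.359°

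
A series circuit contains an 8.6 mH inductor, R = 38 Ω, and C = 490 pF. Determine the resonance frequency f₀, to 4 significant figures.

ω₀ = 1/√(LC) = 1/√(0.0086 × 4.9e-10) = 487100 rad/s
f₀ = ω₀/(2π) = 77.53 kHz

77.53 kHz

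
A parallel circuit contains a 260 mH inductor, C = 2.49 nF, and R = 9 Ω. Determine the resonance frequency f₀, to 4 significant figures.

6.255 kHz

ω₀ = 1/√(LC) = 1/√(0.26 × 2.49e-09) = 39300 rad/s
f₀ = ω₀/(2π) = 6.255 kHz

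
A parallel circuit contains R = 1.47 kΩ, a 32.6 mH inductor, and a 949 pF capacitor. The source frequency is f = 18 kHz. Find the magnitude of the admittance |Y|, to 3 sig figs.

ω = 2πf = 113100 rad/s
X_L = ωL = 3690 Ω
X_C = 1/(ωC) = 9320 Ω
Parallel: admittances add. Y = 1/R + 1/(jωL) + jωC
Y = (0.000680 − j0.000164) S
|Y| = 0.000700 S → |Z| = 1/|Y| = 1430 Ω, ∠Z = −∠Y = 13.5°

700 μS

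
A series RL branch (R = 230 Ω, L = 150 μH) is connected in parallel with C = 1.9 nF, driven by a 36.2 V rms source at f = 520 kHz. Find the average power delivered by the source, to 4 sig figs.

ω = 2πf = 3.267e+06 rad/s
X_L = ωL = 490.1 Ω
X_C = 1/(ωC) = 161.1 Ω
Branch 1 (R+jX_L): Z₁ = 230.0 + j490.1 Ω, |Z₁| = 541.4 Ω
Branch 2 (−jX_C): Z₂ = −j161.1 Ω
Parallel: Z = Z₁Z₂/(Z₁+Z₂), |Z| = 217.2 Ω, ∠Z = -80.18°
I = V/|Z| = 166.6 mA
P = VI cos φ = 36.2 × 0.1666 × cos(-80.18°) = 1.028 W

1.028 W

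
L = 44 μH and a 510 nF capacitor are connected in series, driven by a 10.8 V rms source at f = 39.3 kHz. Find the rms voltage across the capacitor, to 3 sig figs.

ω = 2πf = 246900 rad/s
X_L = ωL = 10.9 Ω
X_C = 1/(ωC) = 7.94 Ω
Net reactance X = X_L − X_C = 2.92 Ω
Z = j2.92 Ω
|Z| = √(0² + 2.92²) = 2.92 Ω
I = V/|Z| = 3.69 A
V_C = I·|Z_C| = 3.69 × 7.94 = 29.3 V

29.3 V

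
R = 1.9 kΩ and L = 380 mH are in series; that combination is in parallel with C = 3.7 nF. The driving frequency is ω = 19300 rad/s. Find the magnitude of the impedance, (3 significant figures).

X_L = ωL = 7330 Ω
X_C = 1/(ωC) = 14000 Ω
Branch 1 (R+jX_L): Z₁ = 1900 + j7330 Ω, |Z₁| = 7580 Ω
Branch 2 (−jX_C): Z₂ = −j14000 Ω
Parallel: Z = Z₁Z₂/(Z₁+Z₂), |Z| = 15300 Ω, ∠Z = 59.6°

15300 Ω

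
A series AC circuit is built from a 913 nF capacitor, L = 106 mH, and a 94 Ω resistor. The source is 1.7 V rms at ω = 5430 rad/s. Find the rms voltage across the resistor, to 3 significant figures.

0.415 V

X_L = ωL = 576 Ω
X_C = 1/(ωC) = 202 Ω
Net reactance X = X_L − X_C = 374 Ω
Z = 94.0 + j374 Ω
|Z| = √(94.0² + 374²) = 386 Ω
I = V/|Z| = 4.41 mA
V_R = I·|Z_R| = 0.00441 × 94.0 = 0.415 V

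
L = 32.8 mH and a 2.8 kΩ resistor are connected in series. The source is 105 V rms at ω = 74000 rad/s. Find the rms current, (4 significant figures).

28.34 mA

X_L = ωL = 2427 Ω
Z = 2800 + j2427 Ω
|Z| = √(2800² + 2427²) = 3706 Ω
I = V/|Z| = 105/3706 = 28.34 mA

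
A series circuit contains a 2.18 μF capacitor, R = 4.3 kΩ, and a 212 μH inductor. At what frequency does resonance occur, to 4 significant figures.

7.403 kHz

ω₀ = 1/√(LC) = 1/√(0.000212 × 2.18e-06) = 46520 rad/s
f₀ = ω₀/(2π) = 7.403 kHz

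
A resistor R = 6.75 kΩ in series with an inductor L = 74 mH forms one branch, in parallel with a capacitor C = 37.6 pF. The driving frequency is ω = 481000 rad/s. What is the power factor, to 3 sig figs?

X_L = ωL = 35600 Ω
X_C = 1/(ωC) = 55300 Ω
Branch 1 (R+jX_L): Z₁ = 6750 + j35600 Ω, |Z₁| = 36200 Ω
Branch 2 (−jX_C): Z₂ = −j55300 Ω
Parallel: Z = Z₁Z₂/(Z₁+Z₂), |Z| = 96200 Ω, ∠Z = 60.3°
cos φ = cos(60.3°) = 0.495

0.495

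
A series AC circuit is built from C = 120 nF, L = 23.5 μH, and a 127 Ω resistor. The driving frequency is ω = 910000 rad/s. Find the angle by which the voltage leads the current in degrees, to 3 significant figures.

X_L = ωL = 21.4 Ω
X_C = 1/(ωC) = 9.16 Ω
Net reactance X = X_L − X_C = 12.2 Ω
Z = 127 + j12.2 Ω
|Z| = √(127² + 12.2²) = 128 Ω
∠Z = arctan(12.2/127) = 5.50°

5.50°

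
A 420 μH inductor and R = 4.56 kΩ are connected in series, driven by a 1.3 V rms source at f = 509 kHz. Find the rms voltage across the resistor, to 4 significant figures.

1.247 V

ω = 2πf = 3.198e+06 rad/s
X_L = ωL = 1343 Ω
Z = 4560 + j1343 Ω
|Z| = √(4560² + 1343²) = 4754 Ω
I = V/|Z| = 273.5 μA
V_R = I·|Z_R| = 0.0002735 × 4560 = 1.247 V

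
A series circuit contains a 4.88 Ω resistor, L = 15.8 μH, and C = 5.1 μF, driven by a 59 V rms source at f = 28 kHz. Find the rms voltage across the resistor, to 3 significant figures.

55.8 V

ω = 2πf = 175900 rad/s
X_L = ωL = 2.78 Ω
X_C = 1/(ωC) = 1.11 Ω
Net reactance X = X_L − X_C = 1.67 Ω
Z = 4.88 + j1.67 Ω
|Z| = √(4.88² + 1.67²) = 5.16 Ω
I = V/|Z| = 11.4 A
V_R = I·|Z_R| = 11.4 × 4.88 = 55.8 V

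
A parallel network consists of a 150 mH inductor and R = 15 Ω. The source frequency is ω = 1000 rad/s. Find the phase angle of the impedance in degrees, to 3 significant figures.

5.71°

X_L = ωL = 150 Ω
Parallel: admittances add. Y = 1/R + 1/(jωL)
Y = (0.0667 − j0.00667) S
|Y| = 0.0670 S → |Z| = 1/|Y| = 14.9 Ω, ∠Z = −∠Y = 5.71°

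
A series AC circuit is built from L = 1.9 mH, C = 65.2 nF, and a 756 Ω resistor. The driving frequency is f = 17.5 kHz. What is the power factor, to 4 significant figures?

ω = 2πf = 110000 rad/s
X_L = ωL = 208.9 Ω
X_C = 1/(ωC) = 139.5 Ω
Net reactance X = X_L − X_C = 69.43 Ω
Z = 756.0 + j69.43 Ω
|Z| = √(756.0² + 69.43²) = 759.2 Ω
∠Z = arctan(69.43/756.0) = 5.247°
cos φ = cos(5.247°) = 0.9958

0.9958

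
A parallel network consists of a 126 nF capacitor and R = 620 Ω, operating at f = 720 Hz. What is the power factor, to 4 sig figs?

0.9429

ω = 2πf = 4524 rad/s
X_C = 1/(ωC) = 1754 Ω
Parallel: admittances add. Y = 1/R + jωC
Y = (0.001613 + j0.0005700) S
|Y| = 0.001711 S → |Z| = 1/|Y| = 584.6 Ω, ∠Z = −∠Y = -19.46°
cos φ = cos(-19.46°) = 0.9429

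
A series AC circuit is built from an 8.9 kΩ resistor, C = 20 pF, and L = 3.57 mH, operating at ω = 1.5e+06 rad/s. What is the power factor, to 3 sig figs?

0.303

X_L = ωL = 5360 Ω
X_C = 1/(ωC) = 33300 Ω
Net reactance X = X_L − X_C = -28000 Ω
Z = 8900 − j28000 Ω
|Z| = √(8900² + 28000²) = 29400 Ω
∠Z = arctan(-28000/8900) = -72.4°
cos φ = cos(-72.4°) = 0.303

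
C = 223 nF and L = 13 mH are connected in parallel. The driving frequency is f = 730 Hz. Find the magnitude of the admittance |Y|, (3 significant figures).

ω = 2πf = 4587 rad/s
X_L = ωL = 59.6 Ω
X_C = 1/(ωC) = 978 Ω
Parallel: admittances add. Y = 1/(jωL) + jωC
Y = (0 − j0.0157) S
|Y| = 0.0157 S → |Z| = 1/|Y| = 63.5 Ω, ∠Z = −∠Y = 90.0°

15.7 mS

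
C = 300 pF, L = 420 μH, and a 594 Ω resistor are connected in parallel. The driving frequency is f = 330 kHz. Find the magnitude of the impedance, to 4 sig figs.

566.9 Ω

ω = 2πf = 2.073e+06 rad/s
X_L = ωL = 870.8 Ω
X_C = 1/(ωC) = 1608 Ω
Parallel: admittances add. Y = 1/R + 1/(jωL) + jωC
Y = (0.001684 − j0.0005263) S
|Y| = 0.001764 S → |Z| = 1/|Y| = 566.9 Ω, ∠Z = −∠Y = 17.36°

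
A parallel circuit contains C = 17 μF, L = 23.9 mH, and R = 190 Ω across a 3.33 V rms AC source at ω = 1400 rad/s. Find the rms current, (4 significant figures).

X_L = ωL = 33.46 Ω
X_C = 1/(ωC) = 42.02 Ω
Parallel: admittances add. Y = 1/R + 1/(jωL) + jωC
Y = (0.005263 − j0.006086) S
|Y| = 0.008046 S → |Z| = 1/|Y| = 124.3 Ω, ∠Z = −∠Y = 49.15°
I = V/|Z| = 3.33/124.3 = 26.79 mA

26.79 mA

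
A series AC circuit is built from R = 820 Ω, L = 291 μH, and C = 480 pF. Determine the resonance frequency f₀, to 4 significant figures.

425.8 kHz

ω₀ = 1/√(LC) = 1/√(0.000291 × 4.8e-10) = 2.676e+06 rad/s
f₀ = ω₀/(2π) = 425.8 kHz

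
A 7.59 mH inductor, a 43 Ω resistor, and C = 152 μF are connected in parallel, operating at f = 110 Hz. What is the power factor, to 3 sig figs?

ω = 2πf = 691.2 rad/s
X_L = ωL = 5.25 Ω
X_C = 1/(ωC) = 9.52 Ω
Parallel: admittances add. Y = 1/R + 1/(jωL) + jωC
Y = (0.0233 − j0.0856) S
|Y| = 0.0887 S → |Z| = 1/|Y| = 11.3 Ω, ∠Z = −∠Y = 74.8°
cos φ = cos(74.8°) = 0.262

0.262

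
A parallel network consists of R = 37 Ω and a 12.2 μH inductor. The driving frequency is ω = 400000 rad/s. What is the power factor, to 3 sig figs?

X_L = ωL = 4.88 Ω
Parallel: admittances add. Y = 1/R + 1/(jωL)
Y = (0.0270 − j0.205) S
|Y| = 0.207 S → |Z| = 1/|Y| = 4.84 Ω, ∠Z = −∠Y = 82.5°
cos φ = cos(82.5°) = 0.131

0.131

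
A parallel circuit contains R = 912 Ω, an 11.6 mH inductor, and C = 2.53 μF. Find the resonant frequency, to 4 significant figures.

929.0 Hz

ω₀ = 1/√(LC) = 1/√(0.0116 × 2.53e-06) = 5837 rad/s
f₀ = ω₀/(2π) = 929.0 Hz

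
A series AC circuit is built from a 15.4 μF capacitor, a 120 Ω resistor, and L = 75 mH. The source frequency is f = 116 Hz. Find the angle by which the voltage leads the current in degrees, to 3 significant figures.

ω = 2πf = 728.8 rad/s
X_L = ωL = 54.7 Ω
X_C = 1/(ωC) = 89.1 Ω
Net reactance X = X_L − X_C = -34.4 Ω
Z = 120 − j34.4 Ω
|Z| = √(120² + 34.4²) = 125 Ω
∠Z = arctan(-34.4/120) = -16.0°

-16.0°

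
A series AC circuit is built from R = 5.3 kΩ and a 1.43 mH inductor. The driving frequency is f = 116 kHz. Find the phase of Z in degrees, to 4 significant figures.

11.13°

ω = 2πf = 728800 rad/s
X_L = ωL = 1042 Ω
Z = 5300 + j1042 Ω
|Z| = √(5300² + 1042²) = 5402 Ω
∠Z = arctan(1042/5300) = 11.13°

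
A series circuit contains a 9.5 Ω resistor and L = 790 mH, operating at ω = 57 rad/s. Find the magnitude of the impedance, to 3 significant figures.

X_L = ωL = 45.0 Ω
Z = 9.50 + j45.0 Ω
|Z| = √(9.50² + 45.0²) = 46.0 Ω

46.0 Ω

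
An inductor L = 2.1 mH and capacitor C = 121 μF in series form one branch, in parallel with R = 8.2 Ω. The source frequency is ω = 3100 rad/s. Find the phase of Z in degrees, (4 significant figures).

64.88°

X_L = ωL = 6.510 Ω
X_C = 1/(ωC) = 2.666 Ω
Branch 1: Z₁ = R = 8.200 Ω
Branch 2 (series LC): Z₂ = j(X_L − X_C) = j3.844 Ω
Parallel: Z = Z₁Z₂/(Z₁+Z₂), |Z| = 3.481 Ω, ∠Z = 64.88°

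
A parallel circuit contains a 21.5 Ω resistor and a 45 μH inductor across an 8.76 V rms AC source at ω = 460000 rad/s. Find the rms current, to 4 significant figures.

X_L = ωL = 20.70 Ω
Parallel: admittances add. Y = 1/R + 1/(jωL)
Y = (0.04651 − j0.04831) S
|Y| = 0.06706 S → |Z| = 1/|Y| = 14.91 Ω, ∠Z = −∠Y = 46.09°
I = V/|Z| = 8.76/14.91 = 587.4 mA

587.4 mA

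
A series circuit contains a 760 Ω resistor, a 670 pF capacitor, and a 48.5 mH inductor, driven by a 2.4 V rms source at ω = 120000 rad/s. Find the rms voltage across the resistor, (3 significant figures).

0.274 V

X_L = ωL = 5820 Ω
X_C = 1/(ωC) = 12400 Ω
Net reactance X = X_L − X_C = -6620 Ω
Z = 760 − j6620 Ω
|Z| = √(760² + 6620²) = 6660 Ω
I = V/|Z| = 360 μA
V_R = I·|Z_R| = 0.000360 × 760 = 0.274 V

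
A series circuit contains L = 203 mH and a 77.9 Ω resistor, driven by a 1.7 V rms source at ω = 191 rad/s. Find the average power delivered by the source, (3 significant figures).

X_L = ωL = 38.8 Ω
Z = 77.9 + j38.8 Ω
|Z| = √(77.9² + 38.8²) = 87.0 Ω
∠Z = arctan(38.8/77.9) = 26.5°
I = V/|Z| = 19.5 mA
P = VI cos φ = 1.7 × 0.0195 × cos(26.5°) = 29.7 mW

29.7 mW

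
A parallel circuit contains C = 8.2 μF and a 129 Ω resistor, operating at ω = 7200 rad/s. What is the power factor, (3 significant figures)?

X_C = 1/(ωC) = 16.9 Ω
Parallel: admittances add. Y = 1/R + jωC
Y = (0.00775 + j0.0590) S
|Y| = 0.0595 S → |Z| = 1/|Y| = 16.8 Ω, ∠Z = −∠Y = -82.5°
cos φ = cos(-82.5°) = 0.130

0.130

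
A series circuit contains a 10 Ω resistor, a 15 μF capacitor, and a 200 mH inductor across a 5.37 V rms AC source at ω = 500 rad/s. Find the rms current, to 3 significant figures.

X_L = ωL = 100 Ω
X_C = 1/(ωC) = 133 Ω
Net reactance X = X_L − X_C = -33.3 Ω
Z = 10.0 − j33.3 Ω
|Z| = √(10.0² + 33.3²) = 34.8 Ω
I = V/|Z| = 5.37/34.8 = 154 mA

154 mA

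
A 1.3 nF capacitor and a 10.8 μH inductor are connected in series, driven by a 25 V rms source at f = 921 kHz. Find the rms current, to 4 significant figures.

355.0 mA

ω = 2πf = 5.787e+06 rad/s
X_L = ωL = 62.50 Ω
X_C = 1/(ωC) = 132.9 Ω
Net reactance X = X_L − X_C = -70.43 Ω
Z = − j70.43 Ω
|Z| = √(0² + 70.43²) = 70.43 Ω
I = V/|Z| = 25/70.43 = 355.0 mA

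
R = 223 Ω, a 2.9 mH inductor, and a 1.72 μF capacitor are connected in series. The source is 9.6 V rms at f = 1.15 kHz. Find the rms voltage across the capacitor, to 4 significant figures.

ω = 2πf = 7226 rad/s
X_L = ωL = 20.95 Ω
X_C = 1/(ωC) = 80.46 Ω
Net reactance X = X_L − X_C = -59.51 Ω
Z = 223.0 − j59.51 Ω
|Z| = √(223.0² + 59.51²) = 230.8 Ω
I = V/|Z| = 41.59 mA
V_C = I·|Z_C| = 0.04159 × 80.46 = 3.347 V

3.347 V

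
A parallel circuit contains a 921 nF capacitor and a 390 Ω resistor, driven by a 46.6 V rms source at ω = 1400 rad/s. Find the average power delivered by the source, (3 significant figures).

X_C = 1/(ωC) = 776 Ω
Parallel: admittances add. Y = 1/R + jωC
Y = (0.00256 + j0.00129) S
|Y| = 0.00287 S → |Z| = 1/|Y| = 348 Ω, ∠Z = −∠Y = -26.7°
I = V/|Z| = 134 mA
P = VI cos φ = 46.6 × 0.134 × cos(-26.7°) = 5.57 W

5.57 W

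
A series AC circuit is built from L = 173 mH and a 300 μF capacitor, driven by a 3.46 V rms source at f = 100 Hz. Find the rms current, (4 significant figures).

ω = 2πf = 628.3 rad/s
X_L = ωL = 108.7 Ω
X_C = 1/(ωC) = 5.305 Ω
Net reactance X = X_L − X_C = 103.4 Ω
Z = j103.4 Ω
|Z| = √(0² + 103.4²) = 103.4 Ω
I = V/|Z| = 3.46/103.4 = 33.46 mA

33.46 mA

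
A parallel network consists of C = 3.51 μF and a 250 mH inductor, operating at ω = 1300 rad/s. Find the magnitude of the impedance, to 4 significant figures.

X_L = ωL = 325.0 Ω
X_C = 1/(ωC) = 219.2 Ω
Parallel: admittances add. Y = 1/(jωL) + jωC
Y = (0 + j0.001486) S
|Y| = 0.001486 S → |Z| = 1/|Y| = 672.9 Ω, ∠Z = −∠Y = -90.00°

672.9 Ω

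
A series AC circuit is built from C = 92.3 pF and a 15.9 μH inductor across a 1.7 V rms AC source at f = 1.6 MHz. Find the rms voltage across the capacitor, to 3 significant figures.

ω = 2πf = 1.005e+07 rad/s
X_L = ωL = 160 Ω
X_C = 1/(ωC) = 1080 Ω
Net reactance X = X_L − X_C = -918 Ω
Z = − j918 Ω
|Z| = √(0² + 918²) = 918 Ω
I = V/|Z| = 1.85 mA
V_C = I·|Z_C| = 0.00185 × 1080 = 2.00 V

2.00 V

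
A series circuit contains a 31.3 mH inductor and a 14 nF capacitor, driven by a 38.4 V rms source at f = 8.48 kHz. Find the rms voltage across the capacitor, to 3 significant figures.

157 V

ω = 2πf = 53280 rad/s
X_L = ωL = 1670 Ω
X_C = 1/(ωC) = 1340 Ω
Net reactance X = X_L − X_C = 327 Ω
Z = j327 Ω
|Z| = √(0² + 327²) = 327 Ω
I = V/|Z| = 117 mA
V_C = I·|Z_C| = 0.117 × 1340 = 157 V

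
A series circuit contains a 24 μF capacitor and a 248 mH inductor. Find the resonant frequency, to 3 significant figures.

ω₀ = 1/√(LC) = 1/√(0.248 × 2.4e-05) = 409.9 rad/s
f₀ = ω₀/(2π) = 65.2 Hz

65.2 Hz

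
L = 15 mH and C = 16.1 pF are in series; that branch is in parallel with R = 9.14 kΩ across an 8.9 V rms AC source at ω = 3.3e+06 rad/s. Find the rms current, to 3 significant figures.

1.02 mA

X_L = ωL = 49500 Ω
X_C = 1/(ωC) = 18800 Ω
Branch 1: Z₁ = R = 9140 Ω
Branch 2 (series LC): Z₂ = j(X_L − X_C) = j30700 Ω
Parallel: Z = Z₁Z₂/(Z₁+Z₂), |Z| = 8760 Ω, ∠Z = 16.6°
I = V/|Z| = 8.9/8760 = 1.02 mA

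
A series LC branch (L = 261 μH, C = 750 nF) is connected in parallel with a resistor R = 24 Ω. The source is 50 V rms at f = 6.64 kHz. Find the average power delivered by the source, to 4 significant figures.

104.2 W

ω = 2πf = 41720 rad/s
X_L = ωL = 10.89 Ω
X_C = 1/(ωC) = 31.96 Ω
Branch 1: Z₁ = R = 24.00 Ω
Branch 2 (series LC): Z₂ = j(X_L − X_C) = −j21.07 Ω
Parallel: Z = Z₁Z₂/(Z₁+Z₂), |Z| = 15.83 Ω, ∠Z = -48.72°
I = V/|Z| = 3.158 A
P = VI cos φ = 50 × 3.158 × cos(-48.72°) = 104.2 W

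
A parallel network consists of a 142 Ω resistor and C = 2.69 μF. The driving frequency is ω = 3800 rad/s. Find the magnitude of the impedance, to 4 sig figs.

80.56 Ω

X_C = 1/(ωC) = 97.83 Ω
Parallel: admittances add. Y = 1/R + jωC
Y = (0.007042 + j0.01022) S
|Y| = 0.01241 S → |Z| = 1/|Y| = 80.56 Ω, ∠Z = −∠Y = -55.44°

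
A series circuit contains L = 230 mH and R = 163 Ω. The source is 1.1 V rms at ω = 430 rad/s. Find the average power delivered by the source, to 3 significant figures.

5.43 mW

X_L = ωL = 98.9 Ω
Z = 163 + j98.9 Ω
|Z| = √(163² + 98.9²) = 191 Ω
∠Z = arctan(98.9/163) = 31.2°
I = V/|Z| = 5.77 mA
P = VI cos φ = 1.1 × 0.00577 × cos(31.2°) = 5.43 mW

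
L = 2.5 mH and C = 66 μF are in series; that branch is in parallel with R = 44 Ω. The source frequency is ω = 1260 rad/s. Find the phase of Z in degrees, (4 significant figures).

-78.60°

X_L = ωL = 3.150 Ω
X_C = 1/(ωC) = 12.03 Ω
Branch 1: Z₁ = R = 44.00 Ω
Branch 2 (series LC): Z₂ = j(X_L − X_C) = −j8.875 Ω
Parallel: Z = Z₁Z₂/(Z₁+Z₂), |Z| = 8.700 Ω, ∠Z = -78.60°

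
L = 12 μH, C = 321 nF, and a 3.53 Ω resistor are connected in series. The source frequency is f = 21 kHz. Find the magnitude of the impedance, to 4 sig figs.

22.31 Ω

ω = 2πf = 131900 rad/s
X_L = ωL = 1.583 Ω
X_C = 1/(ωC) = 23.61 Ω
Net reactance X = X_L − X_C = -22.03 Ω
Z = 3.530 − j22.03 Ω
|Z| = √(3.530² + 22.03²) = 22.31 Ω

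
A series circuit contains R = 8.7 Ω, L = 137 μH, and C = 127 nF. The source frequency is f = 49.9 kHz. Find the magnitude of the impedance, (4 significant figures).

19.85 Ω

ω = 2πf = 313500 rad/s
X_L = ωL = 42.95 Ω
X_C = 1/(ωC) = 25.11 Ω
Net reactance X = X_L − X_C = 17.84 Ω
Z = 8.700 + j17.84 Ω
|Z| = √(8.700² + 17.84²) = 19.85 Ω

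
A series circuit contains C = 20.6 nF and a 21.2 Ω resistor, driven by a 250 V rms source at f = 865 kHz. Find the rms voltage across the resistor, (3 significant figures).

230 V

ω = 2πf = 5.435e+06 rad/s
X_C = 1/(ωC) = 8.93 Ω
Z = 21.2 − j8.93 Ω
|Z| = √(21.2² + 8.93²) = 23.0 Ω
I = V/|Z| = 10.9 A
V_R = I·|Z_R| = 10.9 × 21.2 = 230 V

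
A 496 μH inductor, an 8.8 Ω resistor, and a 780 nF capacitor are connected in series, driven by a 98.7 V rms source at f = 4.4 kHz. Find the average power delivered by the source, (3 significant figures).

ω = 2πf = 27650 rad/s
X_L = ωL = 13.7 Ω
X_C = 1/(ωC) = 46.4 Ω
Net reactance X = X_L − X_C = -32.7 Ω
Z = 8.80 − j32.7 Ω
|Z| = √(8.80² + 32.7²) = 33.8 Ω
∠Z = arctan(-32.7/8.80) = -74.9°
I = V/|Z| = 2.92 A
P = VI cos φ = 98.7 × 2.92 × cos(-74.9°) = 74.9 W

74.9 W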